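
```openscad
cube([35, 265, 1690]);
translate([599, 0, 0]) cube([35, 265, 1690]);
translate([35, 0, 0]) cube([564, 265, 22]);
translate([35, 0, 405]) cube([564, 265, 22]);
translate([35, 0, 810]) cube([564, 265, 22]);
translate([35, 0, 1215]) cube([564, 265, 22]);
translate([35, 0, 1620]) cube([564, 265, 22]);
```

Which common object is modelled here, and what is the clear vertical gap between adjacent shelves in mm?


A bookshelf. The clear shelf gap is 383 mm.

Two tall side panels with 5 horizontal boards between them — a bookshelf. The first two shelf undersides are at z = 0 and z = 405; with shelf thickness 22, the clear gap is 405 − 0 − 22 = 383 mm.


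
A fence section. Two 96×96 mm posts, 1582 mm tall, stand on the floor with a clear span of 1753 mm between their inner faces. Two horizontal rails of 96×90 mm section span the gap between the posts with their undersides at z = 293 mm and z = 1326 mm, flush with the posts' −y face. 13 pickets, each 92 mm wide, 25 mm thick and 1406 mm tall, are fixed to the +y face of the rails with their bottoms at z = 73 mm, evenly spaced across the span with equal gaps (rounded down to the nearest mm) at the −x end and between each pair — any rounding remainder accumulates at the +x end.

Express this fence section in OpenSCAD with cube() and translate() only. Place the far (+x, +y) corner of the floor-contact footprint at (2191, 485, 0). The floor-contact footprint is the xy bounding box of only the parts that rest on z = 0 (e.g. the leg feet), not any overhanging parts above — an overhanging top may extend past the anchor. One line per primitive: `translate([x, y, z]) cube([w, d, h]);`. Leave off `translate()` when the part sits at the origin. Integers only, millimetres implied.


translate([246, 389, 0]) cube([96, 96, 1582]);
translate([2095, 389, 0]) cube([96, 96, 1582]);
translate([342, 389, 293]) cube([1753, 96, 90]);
translate([342, 389, 1326]) cube([1753, 96, 90]);
translate([381, 485, 73]) cube([92, 25, 1406]);
translate([512, 485, 73]) cube([92, 25, 1406]);
translate([643, 485, 73]) cube([92, 25, 1406]);
translate([774, 485, 73]) cube([92, 25, 1406]);
translate([905, 485, 73]) cube([92, 25, 1406]);
translate([1036, 485, 73]) cube([92, 25, 1406]);
translate([1167, 485, 73]) cube([92, 25, 1406]);
translate([1298, 485, 73]) cube([92, 25, 1406]);
translate([1429, 485, 73]) cube([92, 25, 1406]);
translate([1560, 485, 73]) cube([92, 25, 1406]);
translate([1691, 485, 73]) cube([92, 25, 1406]);
translate([1822, 485, 73]) cube([92, 25, 1406]);
translate([1953, 485, 73]) cube([92, 25, 1406]);


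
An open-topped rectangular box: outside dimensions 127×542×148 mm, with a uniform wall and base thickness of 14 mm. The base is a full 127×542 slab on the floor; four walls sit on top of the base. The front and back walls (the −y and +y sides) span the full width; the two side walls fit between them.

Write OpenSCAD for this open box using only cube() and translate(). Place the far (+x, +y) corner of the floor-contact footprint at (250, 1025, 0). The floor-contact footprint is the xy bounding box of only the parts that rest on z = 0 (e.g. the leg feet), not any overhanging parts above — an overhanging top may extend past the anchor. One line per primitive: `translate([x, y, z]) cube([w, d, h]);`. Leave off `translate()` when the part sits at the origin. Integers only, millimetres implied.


translate([123, 483, 0]) cube([127, 542, 14]);
translate([123, 483, 14]) cube([127, 14, 134]);
translate([123, 1011, 14]) cube([127, 14, 134]);
translate([123, 497, 14]) cube([14, 514, 134]);
translate([236, 497, 14]) cube([14, 514, 134]);


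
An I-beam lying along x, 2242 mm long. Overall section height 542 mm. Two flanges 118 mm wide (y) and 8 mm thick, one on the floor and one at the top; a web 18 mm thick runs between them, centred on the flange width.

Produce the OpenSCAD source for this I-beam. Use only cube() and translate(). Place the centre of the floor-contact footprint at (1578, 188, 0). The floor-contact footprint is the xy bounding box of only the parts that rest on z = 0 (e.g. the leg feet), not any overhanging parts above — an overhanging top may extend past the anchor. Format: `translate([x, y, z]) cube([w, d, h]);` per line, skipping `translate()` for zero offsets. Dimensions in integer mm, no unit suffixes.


translate([457, 129, 0]) cube([2242, 118, 8]);
translate([457, 179, 8]) cube([2242, 18, 526]);
translate([457, 129, 534]) cube([2242, 118, 8]);


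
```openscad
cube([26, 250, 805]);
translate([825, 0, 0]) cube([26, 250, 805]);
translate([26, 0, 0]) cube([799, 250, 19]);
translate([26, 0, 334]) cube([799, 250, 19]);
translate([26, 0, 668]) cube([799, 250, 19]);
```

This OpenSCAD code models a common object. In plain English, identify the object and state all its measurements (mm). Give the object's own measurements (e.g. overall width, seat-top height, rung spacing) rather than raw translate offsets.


An open bookshelf. Two side panels, each 26 mm thick, 250 mm deep and 805 mm tall, stand 851 mm apart (outside-to-outside). Between them sit 3 shelves, each 19 mm thick and 250 mm deep, spanning the full gap between the sides. The bottom shelf rests on the floor (its underside at z = 0) and the clear gap between one shelf's top and the next shelf's underside is 315 mm.


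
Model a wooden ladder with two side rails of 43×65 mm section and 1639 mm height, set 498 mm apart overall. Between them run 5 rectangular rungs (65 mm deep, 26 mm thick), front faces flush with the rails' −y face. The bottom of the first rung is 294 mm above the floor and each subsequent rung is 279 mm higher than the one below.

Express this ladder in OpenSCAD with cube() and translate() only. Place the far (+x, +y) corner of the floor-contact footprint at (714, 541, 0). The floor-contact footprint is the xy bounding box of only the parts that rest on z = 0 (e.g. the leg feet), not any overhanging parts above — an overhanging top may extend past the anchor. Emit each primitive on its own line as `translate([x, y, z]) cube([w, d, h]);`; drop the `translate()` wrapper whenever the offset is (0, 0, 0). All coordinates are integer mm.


translate([216, 476, 0]) cube([43, 65, 1639]);
translate([671, 476, 0]) cube([43, 65, 1639]);
translate([259, 476, 294]) cube([412, 65, 26]);
translate([259, 476, 573]) cube([412, 65, 26]);
translate([259, 476, 852]) cube([412, 65, 26]);
translate([259, 476, 1131]) cube([412, 65, 26]);
translate([259, 476, 1410]) cube([412, 65, 26]);


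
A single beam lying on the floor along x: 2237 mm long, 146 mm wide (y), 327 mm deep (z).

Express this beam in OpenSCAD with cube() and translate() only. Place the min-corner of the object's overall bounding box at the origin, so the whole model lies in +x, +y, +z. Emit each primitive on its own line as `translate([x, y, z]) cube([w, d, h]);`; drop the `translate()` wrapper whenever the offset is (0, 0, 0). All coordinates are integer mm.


cube([2237, 146, 327]);


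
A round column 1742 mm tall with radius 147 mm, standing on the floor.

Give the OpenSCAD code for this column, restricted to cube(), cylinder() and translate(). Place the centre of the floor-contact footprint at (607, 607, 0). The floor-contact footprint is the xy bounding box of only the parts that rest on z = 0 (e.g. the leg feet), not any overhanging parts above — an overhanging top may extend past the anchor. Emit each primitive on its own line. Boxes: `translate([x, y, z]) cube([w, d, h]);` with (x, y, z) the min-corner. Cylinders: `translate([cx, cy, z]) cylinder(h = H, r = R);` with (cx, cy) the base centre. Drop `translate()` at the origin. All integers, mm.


translate([607, 607, 0]) cylinder(h = 1742, r = 147);


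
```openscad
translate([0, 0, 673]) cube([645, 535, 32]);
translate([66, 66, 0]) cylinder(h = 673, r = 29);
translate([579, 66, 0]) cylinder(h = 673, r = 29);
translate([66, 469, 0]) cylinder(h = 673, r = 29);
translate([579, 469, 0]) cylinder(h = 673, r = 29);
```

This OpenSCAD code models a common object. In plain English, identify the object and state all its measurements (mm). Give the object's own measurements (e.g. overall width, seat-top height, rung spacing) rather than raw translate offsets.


A table: top 645 mm (x) × 535 mm (y), 32 mm thick, upper face at z = 705 mm, on four round legs of 58 mm diameter, each leg's bounding box inset 37 mm from the nearest pair of top edges from z = 0 to the bottom of the top.


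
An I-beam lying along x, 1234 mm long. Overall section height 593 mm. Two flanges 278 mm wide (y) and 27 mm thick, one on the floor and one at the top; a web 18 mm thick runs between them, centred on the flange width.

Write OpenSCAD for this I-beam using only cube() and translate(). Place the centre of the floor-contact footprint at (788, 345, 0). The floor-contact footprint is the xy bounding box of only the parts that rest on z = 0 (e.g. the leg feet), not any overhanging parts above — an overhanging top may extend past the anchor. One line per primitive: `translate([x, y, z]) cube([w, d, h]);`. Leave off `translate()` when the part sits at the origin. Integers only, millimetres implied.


translate([171, 206, 0]) cube([1234, 278, 27]);
translate([171, 336, 27]) cube([1234, 18, 539]);
translate([171, 206, 566]) cube([1234, 278, 27]);


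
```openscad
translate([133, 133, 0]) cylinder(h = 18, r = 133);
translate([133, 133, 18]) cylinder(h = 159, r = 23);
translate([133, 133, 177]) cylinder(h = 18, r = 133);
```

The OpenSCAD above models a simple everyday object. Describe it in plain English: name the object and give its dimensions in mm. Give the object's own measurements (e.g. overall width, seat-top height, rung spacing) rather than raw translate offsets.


A spool: two coaxial disc flanges of radius 133 mm and thickness 18 mm, joined by a core cylinder of radius 23 mm and height 159 mm. The lower flange rests on z = 0 and the three cylinders share a vertical axis.


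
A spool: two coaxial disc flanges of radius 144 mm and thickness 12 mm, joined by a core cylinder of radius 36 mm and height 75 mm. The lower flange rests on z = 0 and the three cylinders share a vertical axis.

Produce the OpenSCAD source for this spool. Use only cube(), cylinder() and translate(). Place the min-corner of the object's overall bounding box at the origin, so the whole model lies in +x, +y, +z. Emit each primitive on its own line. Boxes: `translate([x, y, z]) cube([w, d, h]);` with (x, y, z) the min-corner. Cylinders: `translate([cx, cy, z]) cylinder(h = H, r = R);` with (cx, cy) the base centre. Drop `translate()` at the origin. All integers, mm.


translate([144, 144, 0]) cylinder(h = 12, r = 144);
translate([144, 144, 12]) cylinder(h = 75, r = 36);
translate([144, 144, 87]) cylinder(h = 12, r = 144);


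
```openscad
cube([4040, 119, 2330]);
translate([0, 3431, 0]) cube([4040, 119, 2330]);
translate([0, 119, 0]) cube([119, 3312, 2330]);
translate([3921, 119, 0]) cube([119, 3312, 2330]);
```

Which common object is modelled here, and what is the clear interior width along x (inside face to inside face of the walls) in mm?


A house (or room) frame. The interior width is 3802 mm.

Four 2330 mm walls enclosing a rectangle with no floor or roof — a room or house frame. Outside width is 4040 mm and wall thickness is 119 mm, so the interior width is 4040 − 2 × 119 = 3802 mm.


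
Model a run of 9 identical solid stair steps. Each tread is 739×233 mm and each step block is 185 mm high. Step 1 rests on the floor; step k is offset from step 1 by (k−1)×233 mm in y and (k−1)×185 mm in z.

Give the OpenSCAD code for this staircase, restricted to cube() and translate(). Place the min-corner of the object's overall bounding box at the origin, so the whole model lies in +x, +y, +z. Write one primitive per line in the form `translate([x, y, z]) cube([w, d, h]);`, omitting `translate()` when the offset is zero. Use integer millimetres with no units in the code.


cube([739, 233, 185]);
translate([0, 233, 185]) cube([739, 233, 185]);
translate([0, 466, 370]) cube([739, 233, 185]);
translate([0, 699, 555]) cube([739, 233, 185]);
translate([0, 932, 740]) cube([739, 233, 185]);
translate([0, 1165, 925]) cube([739, 233, 185]);
translate([0, 1398, 1110]) cube([739, 233, 185]);
translate([0, 1631, 1295]) cube([739, 233, 185]);
translate([0, 1864, 1480]) cube([739, 233, 185]);


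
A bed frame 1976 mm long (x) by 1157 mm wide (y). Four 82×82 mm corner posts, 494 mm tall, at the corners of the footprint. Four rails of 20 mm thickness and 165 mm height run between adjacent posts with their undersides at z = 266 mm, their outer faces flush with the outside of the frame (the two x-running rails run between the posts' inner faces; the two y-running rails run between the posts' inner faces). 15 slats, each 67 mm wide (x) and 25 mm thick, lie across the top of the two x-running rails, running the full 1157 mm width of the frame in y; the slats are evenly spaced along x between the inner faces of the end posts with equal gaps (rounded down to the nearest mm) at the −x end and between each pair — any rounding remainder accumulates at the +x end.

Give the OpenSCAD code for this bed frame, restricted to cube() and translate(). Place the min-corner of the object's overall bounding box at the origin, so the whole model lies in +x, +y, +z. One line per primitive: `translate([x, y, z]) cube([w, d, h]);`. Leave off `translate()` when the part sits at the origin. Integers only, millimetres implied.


cube([82, 82, 494]);
translate([0, 1075, 0]) cube([82, 82, 494]);
translate([1894, 0, 0]) cube([82, 82, 494]);
translate([1894, 1075, 0]) cube([82, 82, 494]);
translate([82, 0, 266]) cube([1812, 20, 165]);
translate([82, 1137, 266]) cube([1812, 20, 165]);
translate([0, 82, 266]) cube([20, 993, 165]);
translate([1956, 82, 266]) cube([20, 993, 165]);
translate([132, 0, 431]) cube([67, 1157, 25]);
translate([249, 0, 431]) cube([67, 1157, 25]);
translate([366, 0, 431]) cube([67, 1157, 25]);
translate([483, 0, 431]) cube([67, 1157, 25]);
translate([600, 0, 431]) cube([67, 1157, 25]);
translate([717, 0, 431]) cube([67, 1157, 25]);
translate([834, 0, 431]) cube([67, 1157, 25]);
translate([951, 0, 431]) cube([67, 1157, 25]);
translate([1068, 0, 431]) cube([67, 1157, 25]);
translate([1185, 0, 431]) cube([67, 1157, 25]);
translate([1302, 0, 431]) cube([67, 1157, 25]);
translate([1419, 0, 431]) cube([67, 1157, 25]);
translate([1536, 0, 431]) cube([67, 1157, 25]);
translate([1653, 0, 431]) cube([67, 1157, 25]);
translate([1770, 0, 431]) cube([67, 1157, 25]);


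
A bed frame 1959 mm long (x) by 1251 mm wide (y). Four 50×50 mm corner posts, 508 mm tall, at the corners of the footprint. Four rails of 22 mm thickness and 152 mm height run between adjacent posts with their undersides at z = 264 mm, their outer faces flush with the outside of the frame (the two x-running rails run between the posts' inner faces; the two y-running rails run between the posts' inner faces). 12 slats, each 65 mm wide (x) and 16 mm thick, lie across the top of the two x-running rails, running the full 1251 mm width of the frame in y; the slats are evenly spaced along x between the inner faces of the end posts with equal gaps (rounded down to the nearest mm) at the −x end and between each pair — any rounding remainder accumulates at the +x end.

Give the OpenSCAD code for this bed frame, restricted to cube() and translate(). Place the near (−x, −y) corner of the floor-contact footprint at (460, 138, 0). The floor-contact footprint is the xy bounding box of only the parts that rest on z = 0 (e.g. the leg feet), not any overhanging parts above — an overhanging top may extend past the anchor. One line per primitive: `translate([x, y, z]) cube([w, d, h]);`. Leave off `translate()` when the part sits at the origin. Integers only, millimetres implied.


translate([460, 138, 0]) cube([50, 50, 508]);
translate([460, 1339, 0]) cube([50, 50, 508]);
translate([2369, 138, 0]) cube([50, 50, 508]);
translate([2369, 1339, 0]) cube([50, 50, 508]);
translate([510, 138, 264]) cube([1859, 22, 152]);
translate([510, 1367, 264]) cube([1859, 22, 152]);
translate([460, 188, 264]) cube([22, 1151, 152]);
translate([2397, 188, 264]) cube([22, 1151, 152]);
translate([593, 138, 416]) cube([65, 1251, 16]);
translate([741, 138, 416]) cube([65, 1251, 16]);
translate([889, 138, 416]) cube([65, 1251, 16]);
translate([1037, 138, 416]) cube([65, 1251, 16]);
translate([1185, 138, 416]) cube([65, 1251, 16]);
translate([1333, 138, 416]) cube([65, 1251, 16]);
translate([1481, 138, 416]) cube([65, 1251, 16]);
translate([1629, 138, 416]) cube([65, 1251, 16]);
translate([1777, 138, 416]) cube([65, 1251, 16]);
translate([1925, 138, 416]) cube([65, 1251, 16]);
translate([2073, 138, 416]) cube([65, 1251, 16]);
translate([2221, 138, 416]) cube([65, 1251, 16]);


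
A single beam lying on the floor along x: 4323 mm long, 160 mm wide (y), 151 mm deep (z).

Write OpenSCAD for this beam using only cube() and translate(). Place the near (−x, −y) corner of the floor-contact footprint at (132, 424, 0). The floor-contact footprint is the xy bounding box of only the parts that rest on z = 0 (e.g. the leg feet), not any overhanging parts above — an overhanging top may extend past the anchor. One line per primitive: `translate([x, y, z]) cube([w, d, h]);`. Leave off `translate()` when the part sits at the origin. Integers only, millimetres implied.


translate([132, 424, 0]) cube([4323, 160, 151]);


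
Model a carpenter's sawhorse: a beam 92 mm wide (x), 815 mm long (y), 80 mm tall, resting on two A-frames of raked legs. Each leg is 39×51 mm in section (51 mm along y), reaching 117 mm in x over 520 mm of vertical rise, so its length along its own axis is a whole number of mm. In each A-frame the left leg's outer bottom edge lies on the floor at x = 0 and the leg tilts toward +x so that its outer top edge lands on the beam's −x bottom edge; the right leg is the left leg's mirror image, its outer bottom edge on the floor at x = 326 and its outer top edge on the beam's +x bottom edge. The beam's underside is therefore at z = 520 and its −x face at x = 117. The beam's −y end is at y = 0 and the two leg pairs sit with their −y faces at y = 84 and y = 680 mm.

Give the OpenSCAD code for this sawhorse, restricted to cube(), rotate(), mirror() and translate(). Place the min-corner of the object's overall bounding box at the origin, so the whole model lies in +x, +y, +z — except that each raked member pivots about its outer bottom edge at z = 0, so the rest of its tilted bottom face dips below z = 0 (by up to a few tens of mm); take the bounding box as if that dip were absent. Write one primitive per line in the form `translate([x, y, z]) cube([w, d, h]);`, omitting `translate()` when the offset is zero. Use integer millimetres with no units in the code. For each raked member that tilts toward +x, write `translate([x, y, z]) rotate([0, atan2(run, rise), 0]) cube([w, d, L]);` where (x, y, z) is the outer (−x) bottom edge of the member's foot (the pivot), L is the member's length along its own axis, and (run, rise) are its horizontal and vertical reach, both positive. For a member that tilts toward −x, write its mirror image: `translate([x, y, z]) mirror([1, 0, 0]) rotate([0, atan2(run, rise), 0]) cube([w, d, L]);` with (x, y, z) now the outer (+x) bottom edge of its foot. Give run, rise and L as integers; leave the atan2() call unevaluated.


translate([117, 0, 520]) cube([92, 815, 80]);
translate([0, 84, 0]) rotate([0, atan2(117, 520), 0]) cube([39, 51, 533]);
translate([326, 84, 0]) mirror([1, 0, 0]) rotate([0, atan2(117, 520), 0]) cube([39, 51, 533]);
translate([0, 680, 0]) rotate([0, atan2(117, 520), 0]) cube([39, 51, 533]);
translate([326, 680, 0]) mirror([1, 0, 0]) rotate([0, atan2(117, 520), 0]) cube([39, 51, 533]);


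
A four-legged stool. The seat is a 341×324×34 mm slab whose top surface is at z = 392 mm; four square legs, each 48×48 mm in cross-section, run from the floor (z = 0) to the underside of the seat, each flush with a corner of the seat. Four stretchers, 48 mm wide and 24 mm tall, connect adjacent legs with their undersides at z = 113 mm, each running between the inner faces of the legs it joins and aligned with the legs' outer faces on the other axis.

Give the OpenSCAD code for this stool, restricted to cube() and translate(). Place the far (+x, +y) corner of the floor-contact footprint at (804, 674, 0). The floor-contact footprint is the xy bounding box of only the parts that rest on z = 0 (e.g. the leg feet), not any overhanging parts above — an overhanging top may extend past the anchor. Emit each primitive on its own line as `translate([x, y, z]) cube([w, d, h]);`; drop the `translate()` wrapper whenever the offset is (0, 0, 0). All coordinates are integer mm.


translate([463, 350, 358]) cube([341, 324, 34]);
translate([463, 350, 0]) cube([48, 48, 358]);
translate([756, 350, 0]) cube([48, 48, 358]);
translate([463, 626, 0]) cube([48, 48, 358]);
translate([756, 626, 0]) cube([48, 48, 358]);
translate([511, 350, 113]) cube([245, 48, 24]);
translate([511, 626, 113]) cube([245, 48, 24]);
translate([463, 398, 113]) cube([48, 228, 24]);
translate([756, 398, 113]) cube([48, 228, 24]);


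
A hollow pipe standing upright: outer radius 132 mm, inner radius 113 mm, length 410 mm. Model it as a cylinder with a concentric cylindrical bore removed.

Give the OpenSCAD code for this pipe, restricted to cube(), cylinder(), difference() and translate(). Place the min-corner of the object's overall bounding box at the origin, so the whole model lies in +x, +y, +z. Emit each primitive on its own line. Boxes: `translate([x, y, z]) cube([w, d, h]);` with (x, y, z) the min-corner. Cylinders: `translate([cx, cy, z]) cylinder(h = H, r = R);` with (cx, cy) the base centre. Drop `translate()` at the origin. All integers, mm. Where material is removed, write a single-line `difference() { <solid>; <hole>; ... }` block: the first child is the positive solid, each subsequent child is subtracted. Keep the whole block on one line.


difference() { translate([132, 132, 0]) cylinder(h = 410, r = 132); translate([132, 132, 0]) cylinder(h = 410, r = 113); }


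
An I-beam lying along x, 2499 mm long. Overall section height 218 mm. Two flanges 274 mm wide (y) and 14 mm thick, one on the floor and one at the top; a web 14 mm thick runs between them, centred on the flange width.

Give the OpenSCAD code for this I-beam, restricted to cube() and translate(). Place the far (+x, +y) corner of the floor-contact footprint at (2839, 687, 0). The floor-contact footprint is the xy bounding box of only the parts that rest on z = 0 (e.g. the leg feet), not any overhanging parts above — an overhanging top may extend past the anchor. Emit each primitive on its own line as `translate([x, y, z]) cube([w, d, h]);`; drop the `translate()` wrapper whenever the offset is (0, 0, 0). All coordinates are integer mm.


translate([340, 413, 0]) cube([2499, 274, 14]);
translate([340, 543, 14]) cube([2499, 14, 190]);
translate([340, 413, 204]) cube([2499, 274, 14]);


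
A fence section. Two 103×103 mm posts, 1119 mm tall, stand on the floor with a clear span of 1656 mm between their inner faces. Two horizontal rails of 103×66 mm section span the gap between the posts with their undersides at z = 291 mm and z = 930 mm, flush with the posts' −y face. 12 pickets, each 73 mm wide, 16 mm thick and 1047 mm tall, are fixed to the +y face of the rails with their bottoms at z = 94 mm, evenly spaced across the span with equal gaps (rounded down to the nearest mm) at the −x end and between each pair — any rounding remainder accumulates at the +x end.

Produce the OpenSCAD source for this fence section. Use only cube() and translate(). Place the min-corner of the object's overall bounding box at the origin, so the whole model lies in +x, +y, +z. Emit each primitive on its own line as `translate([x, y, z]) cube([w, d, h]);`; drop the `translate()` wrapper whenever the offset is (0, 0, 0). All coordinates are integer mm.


cube([103, 103, 1119]);
translate([1759, 0, 0]) cube([103, 103, 1119]);
translate([103, 0, 291]) cube([1656, 103, 66]);
translate([103, 0, 930]) cube([1656, 103, 66]);
translate([163, 103, 94]) cube([73, 16, 1047]);
translate([296, 103, 94]) cube([73, 16, 1047]);
translate([429, 103, 94]) cube([73, 16, 1047]);
translate([562, 103, 94]) cube([73, 16, 1047]);
translate([695, 103, 94]) cube([73, 16, 1047]);
translate([828, 103, 94]) cube([73, 16, 1047]);
translate([961, 103, 94]) cube([73, 16, 1047]);
translate([1094, 103, 94]) cube([73, 16, 1047]);
translate([1227, 103, 94]) cube([73, 16, 1047]);
translate([1360, 103, 94]) cube([73, 16, 1047]);
translate([1493, 103, 94]) cube([73, 16, 1047]);
translate([1626, 103, 94]) cube([73, 16, 1047]);


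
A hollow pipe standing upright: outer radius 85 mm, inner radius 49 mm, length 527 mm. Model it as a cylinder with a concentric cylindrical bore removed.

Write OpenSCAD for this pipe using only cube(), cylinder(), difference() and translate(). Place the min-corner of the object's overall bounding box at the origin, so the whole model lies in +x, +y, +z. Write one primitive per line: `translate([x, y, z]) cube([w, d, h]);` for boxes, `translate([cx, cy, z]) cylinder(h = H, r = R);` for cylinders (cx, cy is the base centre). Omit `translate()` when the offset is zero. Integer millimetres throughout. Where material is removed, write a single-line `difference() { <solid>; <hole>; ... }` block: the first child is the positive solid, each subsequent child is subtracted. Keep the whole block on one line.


difference() { translate([85, 85, 0]) cylinder(h = 527, r = 85); translate([85, 85, 0]) cylinder(h = 527, r = 49); }


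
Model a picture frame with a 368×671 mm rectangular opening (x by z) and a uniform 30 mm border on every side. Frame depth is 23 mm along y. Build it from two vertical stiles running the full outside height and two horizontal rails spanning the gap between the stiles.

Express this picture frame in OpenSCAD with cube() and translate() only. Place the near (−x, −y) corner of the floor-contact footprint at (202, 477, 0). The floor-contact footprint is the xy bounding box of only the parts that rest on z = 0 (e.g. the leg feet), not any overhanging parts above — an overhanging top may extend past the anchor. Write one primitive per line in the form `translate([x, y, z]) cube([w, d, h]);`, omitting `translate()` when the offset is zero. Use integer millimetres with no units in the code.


translate([202, 477, 0]) cube([30, 23, 731]);
translate([600, 477, 0]) cube([30, 23, 731]);
translate([232, 477, 0]) cube([368, 23, 30]);
translate([232, 477, 701]) cube([368, 23, 30]);


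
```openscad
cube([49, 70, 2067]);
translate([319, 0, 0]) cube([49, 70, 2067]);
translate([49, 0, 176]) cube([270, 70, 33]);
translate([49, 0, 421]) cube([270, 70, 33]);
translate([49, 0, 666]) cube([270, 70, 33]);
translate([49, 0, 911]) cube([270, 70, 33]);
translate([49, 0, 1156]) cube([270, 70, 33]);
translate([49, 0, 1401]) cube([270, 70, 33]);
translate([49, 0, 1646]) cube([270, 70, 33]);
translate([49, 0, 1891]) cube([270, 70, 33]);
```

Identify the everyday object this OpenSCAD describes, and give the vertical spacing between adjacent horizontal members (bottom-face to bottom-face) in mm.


A ladder. The rung spacing is 245 mm.

Two tall 49×70 posts with 8 short bars between them — a ladder. Adjacent rungs sit at z = 176 and z = 421, so the spacing is 421 − 176 = 245 mm.


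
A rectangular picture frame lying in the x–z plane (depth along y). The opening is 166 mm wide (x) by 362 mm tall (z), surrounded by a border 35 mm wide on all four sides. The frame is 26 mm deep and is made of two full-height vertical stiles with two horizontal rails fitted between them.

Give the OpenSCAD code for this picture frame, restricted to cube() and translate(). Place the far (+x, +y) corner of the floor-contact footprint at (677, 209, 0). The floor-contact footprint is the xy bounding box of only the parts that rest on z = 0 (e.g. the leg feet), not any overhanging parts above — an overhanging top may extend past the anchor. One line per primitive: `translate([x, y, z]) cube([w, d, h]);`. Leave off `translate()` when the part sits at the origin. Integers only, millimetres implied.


translate([441, 183, 0]) cube([35, 26, 432]);
translate([642, 183, 0]) cube([35, 26, 432]);
translate([476, 183, 0]) cube([166, 26, 35]);
translate([476, 183, 397]) cube([166, 26, 35]);


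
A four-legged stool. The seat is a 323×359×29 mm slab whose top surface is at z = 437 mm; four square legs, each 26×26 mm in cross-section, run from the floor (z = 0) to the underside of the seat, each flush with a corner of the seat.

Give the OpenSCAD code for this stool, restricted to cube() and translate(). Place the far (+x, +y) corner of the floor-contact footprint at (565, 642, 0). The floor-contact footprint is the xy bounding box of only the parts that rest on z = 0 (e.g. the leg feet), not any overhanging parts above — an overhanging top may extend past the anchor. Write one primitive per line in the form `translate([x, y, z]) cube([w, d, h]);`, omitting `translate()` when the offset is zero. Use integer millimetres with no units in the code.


translate([242, 283, 408]) cube([323, 359, 29]);
translate([242, 283, 0]) cube([26, 26, 408]);
translate([539, 283, 0]) cube([26, 26, 408]);
translate([242, 616, 0]) cube([26, 26, 408]);
translate([539, 616, 0]) cube([26, 26, 408]);


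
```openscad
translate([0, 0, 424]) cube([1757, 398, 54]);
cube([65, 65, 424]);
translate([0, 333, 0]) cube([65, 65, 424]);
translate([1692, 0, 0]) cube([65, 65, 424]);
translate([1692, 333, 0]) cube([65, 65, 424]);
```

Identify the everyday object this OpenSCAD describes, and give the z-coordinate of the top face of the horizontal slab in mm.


A bench. The seat-top height is 478 mm.

A long slab on four corner posts — a bench. The slab sits at z = 424 with thickness 54, so the top is 424 + 54 = 478 mm.


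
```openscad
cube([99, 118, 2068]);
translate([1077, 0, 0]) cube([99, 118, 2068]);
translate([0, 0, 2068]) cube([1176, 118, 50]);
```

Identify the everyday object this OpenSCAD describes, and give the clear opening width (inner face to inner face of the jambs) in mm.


A door frame. The clear opening width is 978 mm.

Two 2068 mm tall posts with a header on top — a door frame. The left jamb is 99 mm wide at x = 0; the right jamb starts at x = 1077. The clear opening is 1077 − 99 = 978 mm.


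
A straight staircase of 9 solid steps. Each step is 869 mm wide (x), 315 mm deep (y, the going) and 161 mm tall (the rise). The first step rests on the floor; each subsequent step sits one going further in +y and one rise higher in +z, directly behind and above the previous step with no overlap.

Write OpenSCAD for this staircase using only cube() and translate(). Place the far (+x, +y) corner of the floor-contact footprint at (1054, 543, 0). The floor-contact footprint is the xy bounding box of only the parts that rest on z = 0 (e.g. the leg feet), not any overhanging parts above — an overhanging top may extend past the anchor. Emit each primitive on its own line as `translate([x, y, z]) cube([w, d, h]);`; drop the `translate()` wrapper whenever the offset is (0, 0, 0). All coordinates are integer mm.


translate([185, 228, 0]) cube([869, 315, 161]);
translate([185, 543, 161]) cube([869, 315, 161]);
translate([185, 858, 322]) cube([869, 315, 161]);
translate([185, 1173, 483]) cube([869, 315, 161]);
translate([185, 1488, 644]) cube([869, 315, 161]);
translate([185, 1803, 805]) cube([869, 315, 161]);
translate([185, 2118, 966]) cube([869, 315, 161]);
translate([185, 2433, 1127]) cube([869, 315, 161]);
translate([185, 2748, 1288]) cube([869, 315, 161]);


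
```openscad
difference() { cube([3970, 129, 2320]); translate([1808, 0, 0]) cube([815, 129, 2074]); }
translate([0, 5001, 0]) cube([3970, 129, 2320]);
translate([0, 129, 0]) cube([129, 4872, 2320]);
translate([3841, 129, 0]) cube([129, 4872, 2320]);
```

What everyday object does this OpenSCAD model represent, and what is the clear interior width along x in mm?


A single room. The interior width is 3712 mm.

Four walls enclosing a rectangle with a door in the front wall — a room. Outside width 3970 minus two 129 mm walls gives 3712 mm.


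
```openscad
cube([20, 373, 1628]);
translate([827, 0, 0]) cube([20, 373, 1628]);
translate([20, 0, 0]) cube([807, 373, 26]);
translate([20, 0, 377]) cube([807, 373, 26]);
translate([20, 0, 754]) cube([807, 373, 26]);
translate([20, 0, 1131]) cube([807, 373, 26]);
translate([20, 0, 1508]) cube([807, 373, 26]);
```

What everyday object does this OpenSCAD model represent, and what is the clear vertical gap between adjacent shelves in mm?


A bookshelf. The clear shelf gap is 351 mm.

Two tall side panels with 5 horizontal boards between them — a bookshelf. The first two shelf undersides are at z = 0 and z = 377; with shelf thickness 26, the clear gap is 377 − 0 − 26 = 351 mm.


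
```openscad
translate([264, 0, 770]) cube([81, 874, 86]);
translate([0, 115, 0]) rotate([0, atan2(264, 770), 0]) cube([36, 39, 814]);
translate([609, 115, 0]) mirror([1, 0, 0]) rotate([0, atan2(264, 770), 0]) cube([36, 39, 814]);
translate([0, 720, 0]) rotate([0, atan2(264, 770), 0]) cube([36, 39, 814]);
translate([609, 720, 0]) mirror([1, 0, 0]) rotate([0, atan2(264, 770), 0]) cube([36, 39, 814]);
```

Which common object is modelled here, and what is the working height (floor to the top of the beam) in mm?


A sawhorse. The overall height is 856 mm.

A beam across two mirrored pairs of raked legs — a sawhorse. The beam's underside is at z = 770 (matching the legs' vertical rise in atan2(264, 770)) and the beam is 86 mm tall, so its top is at 770 + 86 = 856 mm. The raked legs top out at the beam's underside, so that is the highest point.


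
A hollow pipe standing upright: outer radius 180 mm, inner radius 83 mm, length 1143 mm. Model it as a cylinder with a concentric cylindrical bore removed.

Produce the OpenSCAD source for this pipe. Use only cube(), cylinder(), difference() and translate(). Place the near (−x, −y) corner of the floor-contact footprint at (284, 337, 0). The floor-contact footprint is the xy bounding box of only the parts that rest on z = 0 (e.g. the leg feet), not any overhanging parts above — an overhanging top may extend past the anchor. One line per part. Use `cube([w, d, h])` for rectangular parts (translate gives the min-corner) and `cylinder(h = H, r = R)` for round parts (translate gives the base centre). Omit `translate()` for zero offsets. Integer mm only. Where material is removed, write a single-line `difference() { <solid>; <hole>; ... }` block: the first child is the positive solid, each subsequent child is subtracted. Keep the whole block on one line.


difference() { translate([464, 517, 0]) cylinder(h = 1143, r = 180); translate([464, 517, 0]) cylinder(h = 1143, r = 83); }


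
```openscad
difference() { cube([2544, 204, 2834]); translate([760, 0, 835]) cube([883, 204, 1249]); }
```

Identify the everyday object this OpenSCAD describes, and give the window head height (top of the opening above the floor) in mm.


A wall with a window opening. The window head height is 2084 mm.

A wall with a rectangular opening subtracted — a window. Sill at z = 835, opening 1249 mm tall, so the head is at 835 + 1249 = 2084 mm.


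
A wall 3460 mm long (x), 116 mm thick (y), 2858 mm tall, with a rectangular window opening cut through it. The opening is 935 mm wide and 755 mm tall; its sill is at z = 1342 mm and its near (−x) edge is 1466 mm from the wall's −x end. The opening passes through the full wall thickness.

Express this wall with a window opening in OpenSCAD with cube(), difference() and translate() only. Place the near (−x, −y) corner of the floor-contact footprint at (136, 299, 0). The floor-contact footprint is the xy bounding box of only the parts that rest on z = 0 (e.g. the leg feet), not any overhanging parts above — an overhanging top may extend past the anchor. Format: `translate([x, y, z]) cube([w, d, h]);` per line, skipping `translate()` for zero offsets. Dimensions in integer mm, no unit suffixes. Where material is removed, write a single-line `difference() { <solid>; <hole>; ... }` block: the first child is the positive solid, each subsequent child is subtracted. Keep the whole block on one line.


difference() { translate([136, 299, 0]) cube([3460, 116, 2858]); translate([1602, 299, 1342]) cube([935, 116, 755]); }


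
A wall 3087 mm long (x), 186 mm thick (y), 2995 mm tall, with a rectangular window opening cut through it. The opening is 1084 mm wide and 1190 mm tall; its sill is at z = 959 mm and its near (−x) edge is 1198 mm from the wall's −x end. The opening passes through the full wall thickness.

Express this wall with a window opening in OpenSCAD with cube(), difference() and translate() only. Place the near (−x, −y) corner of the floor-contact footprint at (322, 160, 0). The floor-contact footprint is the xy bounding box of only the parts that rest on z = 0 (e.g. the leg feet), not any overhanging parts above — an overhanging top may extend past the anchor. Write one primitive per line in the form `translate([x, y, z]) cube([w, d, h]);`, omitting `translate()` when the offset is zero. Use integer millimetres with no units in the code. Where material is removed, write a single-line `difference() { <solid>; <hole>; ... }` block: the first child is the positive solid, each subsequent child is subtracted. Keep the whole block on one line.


difference() { translate([322, 160, 0]) cube([3087, 186, 2995]); translate([1520, 160, 959]) cube([1084, 186, 1190]); }


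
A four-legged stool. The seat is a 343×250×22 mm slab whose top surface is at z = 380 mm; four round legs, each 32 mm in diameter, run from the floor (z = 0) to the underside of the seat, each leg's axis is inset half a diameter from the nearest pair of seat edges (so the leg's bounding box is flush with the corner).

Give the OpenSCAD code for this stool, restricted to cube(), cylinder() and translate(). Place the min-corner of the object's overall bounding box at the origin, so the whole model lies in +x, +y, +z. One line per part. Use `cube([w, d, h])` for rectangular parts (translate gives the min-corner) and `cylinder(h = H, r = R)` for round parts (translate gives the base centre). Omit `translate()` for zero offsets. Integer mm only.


translate([0, 0, 358]) cube([343, 250, 22]);
translate([16, 16, 0]) cylinder(h = 358, r = 16);
translate([327, 16, 0]) cylinder(h = 358, r = 16);
translate([16, 234, 0]) cylinder(h = 358, r = 16);
translate([327, 234, 0]) cylinder(h = 358, r = 16);


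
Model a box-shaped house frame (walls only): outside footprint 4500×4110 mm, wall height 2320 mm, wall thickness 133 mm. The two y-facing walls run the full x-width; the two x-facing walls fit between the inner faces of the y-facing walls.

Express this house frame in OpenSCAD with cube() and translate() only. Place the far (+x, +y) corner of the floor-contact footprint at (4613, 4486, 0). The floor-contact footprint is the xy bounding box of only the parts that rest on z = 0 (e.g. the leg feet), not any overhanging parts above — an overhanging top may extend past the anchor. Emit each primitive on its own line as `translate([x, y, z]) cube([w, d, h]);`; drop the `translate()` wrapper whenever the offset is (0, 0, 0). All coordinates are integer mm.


translate([113, 376, 0]) cube([4500, 133, 2320]);
translate([113, 4353, 0]) cube([4500, 133, 2320]);
translate([113, 509, 0]) cube([133, 3844, 2320]);
translate([4480, 509, 0]) cube([133, 3844, 2320]);


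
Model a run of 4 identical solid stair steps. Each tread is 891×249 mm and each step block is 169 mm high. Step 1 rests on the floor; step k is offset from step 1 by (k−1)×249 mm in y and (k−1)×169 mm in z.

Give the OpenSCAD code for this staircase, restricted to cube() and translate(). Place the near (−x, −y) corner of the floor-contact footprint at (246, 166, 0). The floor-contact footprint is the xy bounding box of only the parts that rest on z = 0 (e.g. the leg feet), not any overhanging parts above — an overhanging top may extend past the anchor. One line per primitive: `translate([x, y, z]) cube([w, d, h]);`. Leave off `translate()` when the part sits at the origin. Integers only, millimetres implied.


translate([246, 166, 0]) cube([891, 249, 169]);
translate([246, 415, 169]) cube([891, 249, 169]);
translate([246, 664, 338]) cube([891, 249, 169]);
translate([246, 913, 507]) cube([891, 249, 169]);
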